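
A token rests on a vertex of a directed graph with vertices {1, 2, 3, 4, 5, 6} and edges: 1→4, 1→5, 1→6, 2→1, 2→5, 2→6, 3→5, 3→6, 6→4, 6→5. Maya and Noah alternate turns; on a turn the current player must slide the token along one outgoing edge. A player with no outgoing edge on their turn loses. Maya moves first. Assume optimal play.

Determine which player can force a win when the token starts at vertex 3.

Maya wins.

Work bottom-up. With no move the player to move loses. Otherwise the position is W if at least one move leads to an L position for the opponent, and L if every move leads to a W.
Every edge goes from a vertex to one that appears earlier in the order 4, 5, 6, 3, 1, 2, so processing vertices in that order labels each vertex after all of its successors.
4: no outgoing edge → L
5: no outgoing edge → L
6: →5(L), so W
3: →5(L), so W
1: →5(L), so W
2: →5(L), so W
From 3 Maya can move to 5, reaching an L position.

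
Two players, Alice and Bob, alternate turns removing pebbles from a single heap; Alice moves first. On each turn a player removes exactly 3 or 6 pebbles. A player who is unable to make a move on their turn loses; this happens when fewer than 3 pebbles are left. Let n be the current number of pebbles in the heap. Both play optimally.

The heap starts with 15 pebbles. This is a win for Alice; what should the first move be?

Compute win/loss labels from the base case upward. A position with no move is L. Any other position is W if it can reach an L in one move, else L.
n=0: no move → L
n=1: no move → L
n=2: no move → L
n=3: can move to 0, which is L ⇒ W
n=4: can move to 1, which is L ⇒ W
n=5: can move to 2, which is L ⇒ W
n=6: can move to 0, which is L ⇒ W
n=7: can move to 1, which is L ⇒ W
n=8: can move to 2, which is L ⇒ W
n=9: moves to 6(W), 3(W); every one is W ⇒ L
n=10: moves to 7(W), 4(W); every one is W ⇒ L
n=11: moves to 8(W), 5(W); every one is W ⇒ L
n=12: can move to 9, which is L ⇒ W
n=13: can move to 10, which is L ⇒ W
n=14: can move to 11, which is L ⇒ W
n=15: can move to 9, which is L ⇒ W
From 15, the L positions reachable in one move are: 9.

Remove 6, leaving 9.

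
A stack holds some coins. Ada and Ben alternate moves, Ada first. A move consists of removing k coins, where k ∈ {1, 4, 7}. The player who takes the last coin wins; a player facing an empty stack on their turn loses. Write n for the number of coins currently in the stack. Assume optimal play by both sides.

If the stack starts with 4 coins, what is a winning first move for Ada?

Remove 4, leaving 0.

Work bottom-up. With no move the player to move loses. Otherwise the position is W if at least one move leads to an L position for the opponent, and L if every move leads to a W.
n=0: no move → L
n=1: reaches L-position 0 → W
n=2: only reaches 1(W), which is W → L
n=3: reaches L-position 2 → W
n=4: reaches L-position 0 → W
From 4, the L positions reachable in one move are: 0.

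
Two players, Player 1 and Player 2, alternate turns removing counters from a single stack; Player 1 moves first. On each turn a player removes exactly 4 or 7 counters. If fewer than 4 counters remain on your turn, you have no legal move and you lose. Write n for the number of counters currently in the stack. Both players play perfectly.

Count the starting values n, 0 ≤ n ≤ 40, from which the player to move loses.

Build the W/L table. Terminal = L. A non-terminal position is W if it has a move to some L; otherwise it is L.
n=0: no move → L
n=1: no move → L
n=2: no move → L
n=3: no move → L
n=4: can move to 0, which is L ⇒ W
n=5: can move to 1, which is L ⇒ W
n=6: can move to 2, which is L ⇒ W
n=7: can move to 3, which is L ⇒ W
n=8: can move to 1, which is L ⇒ W
n=9: can move to 2, which is L ⇒ W
n=10: can move to 3, which is L ⇒ W
n=11: moves to 7(W), 4(W); every one is W ⇒ L
n=12: moves to 8(W), 5(W); every one is W ⇒ L
n=13: moves to 9(W), 6(W); every one is W ⇒ L
n=14: moves to 10(W), 7(W); every one is W ⇒ L
n=15: can move to 11, which is L ⇒ W
n=16: can move to 12, which is L ⇒ W
n=17: can move to 13, which is L ⇒ W
n=18: can move to 14, which is L ⇒ W
n=19: can move to 12, which is L ⇒ W
n=20: can move to 13, which is L ⇒ W
n=21: can move to 14, which is L ⇒ W
n=22: moves to 18(W), 15(W); every one is W ⇒ L
n=23: moves to 19(W), 16(W); every one is W ⇒ L
n=24: moves to 20(W), 17(W); every one is W ⇒ L
n=25: moves to 21(W), 18(W); every one is W ⇒ L
n=26: can move to 22, which is L ⇒ W
n=27: can move to 23, which is L ⇒ W
n=28: can move to 24, which is L ⇒ W
n=29: can move to 25, which is L ⇒ W
n=30: can move to 23, which is L ⇒ W
n=31: can move to 24, which is L ⇒ W
n=32: can move to 25, which is L ⇒ W
n=33: moves to 29(W), 26(W); every one is W ⇒ L
n=34: moves to 30(W), 27(W); every one is W ⇒ L
n=35: moves to 31(W), 28(W); every one is W ⇒ L
n=36: moves to 32(W), 29(W); every one is W ⇒ L
n=37: can move to 33, which is L ⇒ W
n=38: can move to 34, which is L ⇒ W
n=39: can move to 35, which is L ⇒ W
n=40: can move to 36, which is L ⇒ W
L entries with 0 ≤ n ≤ 40: n = 0, 1, 2, 3, 11, 12, 13, 14, 22, 23, 24, 25, 33, 34, 35, 36; that makes 16.

16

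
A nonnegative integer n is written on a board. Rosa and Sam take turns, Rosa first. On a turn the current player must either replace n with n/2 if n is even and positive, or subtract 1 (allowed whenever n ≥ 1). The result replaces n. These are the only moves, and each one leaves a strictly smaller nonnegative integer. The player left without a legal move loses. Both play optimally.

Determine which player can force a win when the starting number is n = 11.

Use the standard recursion: the mover loses at a terminal position; elsewhere, the mover wins exactly when some move hands the opponent an L position.
n=0: no move → L
n=1: can move to 0, which is L ⇒ W
n=2: the only move is to 1(W), a W ⇒ L
n=3: can move to 2, which is L ⇒ W
n=4: can move to 2, which is L ⇒ W
n=5: the only move is to 4(W), a W ⇒ L
n=6: can move to 5, which is L ⇒ W
n=7: the only move is to 6(W), a W ⇒ L
n=8: can move to 7, which is L ⇒ W
n=9: the only move is to 8(W), a W ⇒ L
n=10: can move to 5, which is L ⇒ W
n=11: the only move is to 10(W), a W ⇒ L
Every move from 11 reaches a W position, so the mover loses.

Sam wins.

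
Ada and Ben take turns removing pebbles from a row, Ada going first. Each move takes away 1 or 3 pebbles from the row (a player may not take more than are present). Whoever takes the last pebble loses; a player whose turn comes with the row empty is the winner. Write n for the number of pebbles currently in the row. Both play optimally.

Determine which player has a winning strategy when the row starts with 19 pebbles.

Build the W/L table. Terminal = W. A non-terminal position is W if it has a move to some L; otherwise it is L.
n=0: no move; the opponent has just taken the last pebble and therefore loses → W
n=1: L (sole option 0(W) is W)
n=2: W (go to 1, an L position)
n=3: L (options 2(W), 0(W) are all W)
n=4: W (go to 3, an L position)
n=5: L (options 4(W), 2(W) are all W)
n=6: W (go to 5, an L position)
n=7: L (options 6(W), 4(W) are all W)
n=8: W (go to 7, an L position)
n=9: L (options 8(W), 6(W) are all W)
n=10: W (go to 9, an L position)
n=11: L (options 10(W), 8(W) are all W)
n=12: W (go to 11, an L position)
n=13: L (options 12(W), 10(W) are all W)
n=14: W (go to 13, an L position)
n=15: L (options 14(W), 12(W) are all W)
n=16: W (go to 15, an L position)
n=17: L (options 16(W), 14(W) are all W)
n=18: W (go to 17, an L position)
n=19: L (options 18(W), 16(W) are all W)
Every move from 19 reaches a W position, so the mover loses.

Ben wins.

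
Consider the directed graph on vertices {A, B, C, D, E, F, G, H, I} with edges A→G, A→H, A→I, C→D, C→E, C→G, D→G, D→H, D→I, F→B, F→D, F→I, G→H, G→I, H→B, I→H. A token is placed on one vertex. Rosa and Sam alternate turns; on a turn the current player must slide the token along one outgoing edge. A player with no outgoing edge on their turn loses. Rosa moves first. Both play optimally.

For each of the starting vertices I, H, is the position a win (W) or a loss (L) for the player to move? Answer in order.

Classify positions by backward induction: terminal positions (no move available) are L. From any other position, the mover wins iff some move reaches an L.
Every edge goes from a vertex to one that appears earlier in the order B, E, H, I, G, D, C, A, F, so processing vertices in that order labels each vertex after all of its successors.
B: no outgoing edge → L
E: no outgoing edge → L
H: reaches L-position B → W
I: only reaches H(W), which is W → L
G: reaches L-position I → W
D: reaches L-position I → W
C: reaches L-position E → W
A: reaches L-position I → W
F: reaches L-position I → W

I: L, H: W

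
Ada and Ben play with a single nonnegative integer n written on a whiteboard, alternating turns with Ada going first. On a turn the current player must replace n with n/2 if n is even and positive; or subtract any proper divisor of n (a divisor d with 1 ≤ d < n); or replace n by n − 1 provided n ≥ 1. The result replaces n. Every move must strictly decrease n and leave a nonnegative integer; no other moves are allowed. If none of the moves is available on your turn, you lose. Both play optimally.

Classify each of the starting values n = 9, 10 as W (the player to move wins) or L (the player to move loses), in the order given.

9: L, 10: W

Build the W/L table. Terminal = L. A non-terminal position is W if it has a move to some L; otherwise it is L.
n=0: no move → L
n=1: can move to 0, which is L ⇒ W
n=2: the only move is to 1(W), a W ⇒ L
n=3: can move to 2, which is L ⇒ W
n=4: can move to 2, which is L ⇒ W
n=5: the only move is to 4(W), a W ⇒ L
n=6: can move to 5, which is L ⇒ W
n=7: the only move is to 6(W), a W ⇒ L
n=8: can move to 7, which is L ⇒ W
n=9: moves to 6(W), 8(W); every one is W ⇒ L
n=10: can move to 5, which is L ⇒ W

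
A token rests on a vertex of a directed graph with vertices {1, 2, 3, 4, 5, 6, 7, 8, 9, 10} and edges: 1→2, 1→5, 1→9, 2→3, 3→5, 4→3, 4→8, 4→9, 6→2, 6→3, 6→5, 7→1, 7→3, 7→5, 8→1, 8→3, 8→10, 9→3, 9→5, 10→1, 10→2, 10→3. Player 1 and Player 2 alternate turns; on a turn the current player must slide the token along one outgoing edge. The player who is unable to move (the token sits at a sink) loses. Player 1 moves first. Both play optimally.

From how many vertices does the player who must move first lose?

Classify positions by backward induction: terminal positions (no move available) are L. From any other position, the mover wins iff some move reaches an L.
Every edge goes from a vertex to one that appears earlier in the order 5, 3, 9, 2, 1, 10, 8, 7, 6, 4, so processing vertices in that order labels each vertex after all of its successors.
5: no outgoing edge → L
3: →5(L), so W
9: →5(L), so W
2: →3(W) only, which is W, so L
1: →2(L), so W
10: →2(L), so W
8: →10(W), 1(W), 3(W) — all W, so L
7: →5(L), so W
6: →2(L), so W
4: →8(L), so W
The L vertices are 2, 5, 8; that is 3 in all.

3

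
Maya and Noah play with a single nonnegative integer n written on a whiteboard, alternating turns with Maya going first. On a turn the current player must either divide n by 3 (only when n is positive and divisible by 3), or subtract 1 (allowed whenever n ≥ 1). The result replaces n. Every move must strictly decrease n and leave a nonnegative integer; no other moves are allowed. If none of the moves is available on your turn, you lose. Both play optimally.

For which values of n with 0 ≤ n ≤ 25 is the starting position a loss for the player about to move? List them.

Work bottom-up. With no move the player to move loses. Otherwise the position is W if at least one move leads to an L position for the opponent, and L if every move leads to a W.
n=0: no move → L
n=1: W (go to 0, an L position)
n=2: L (sole option 1(W) is W)
n=3: W (go to 2, an L position)
n=4: L (sole option 3(W) is W)
n=5: W (go to 4, an L position)
n=6: W (go to 2, an L position)
n=7: L (sole option 6(W) is W)
n=8: W (go to 7, an L position)
n=9: L (options 3(W), 8(W) are all W)
n=10: W (go to 9, an L position)
n=11: L (sole option 10(W) is W)
n=12: W (go to 4, an L position)
n=13: L (sole option 12(W) is W)
n=14: W (go to 13, an L position)
n=15: L (options 5(W), 14(W) are all W)
n=16: W (go to 15, an L position)
n=17: L (sole option 16(W) is W)
n=18: W (go to 17, an L position)
n=19: L (sole option 18(W) is W)
n=20: W (go to 19, an L position)
n=21: W (go to 7, an L position)
n=22: L (sole option 21(W) is W)
n=23: W (go to 22, an L position)
n=24: L (options 8(W), 23(W) are all W)
n=25: W (go to 24, an L position)
Reading off the rows marked L gives the requested list; there are 12 such values of n.

0, 2, 4, 7, 9, 11, 13, 15, 17, 19, 22, 24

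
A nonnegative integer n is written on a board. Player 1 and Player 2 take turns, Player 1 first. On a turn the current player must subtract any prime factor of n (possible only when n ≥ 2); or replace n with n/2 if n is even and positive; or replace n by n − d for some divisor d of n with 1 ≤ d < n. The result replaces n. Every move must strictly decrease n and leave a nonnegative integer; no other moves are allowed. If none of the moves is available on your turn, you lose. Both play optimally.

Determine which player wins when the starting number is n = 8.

Player 1 wins.

Use the standard recursion: the mover loses at a terminal position; elsewhere, the mover wins exactly when some move hands the opponent an L position.
n=0: no move → L
n=1: no move → L
n=2: can move to 0, which is L ⇒ W
n=3: can move to 0, which is L ⇒ W
n=4: moves to 2(W), 3(W); every one is W ⇒ L
n=5: can move to 0, which is L ⇒ W
n=6: can move to 4, which is L ⇒ W
n=7: can move to 0, which is L ⇒ W
n=8: can move to 4, which is L ⇒ W
From 8 Player 1 can move to 4, reaching an L position.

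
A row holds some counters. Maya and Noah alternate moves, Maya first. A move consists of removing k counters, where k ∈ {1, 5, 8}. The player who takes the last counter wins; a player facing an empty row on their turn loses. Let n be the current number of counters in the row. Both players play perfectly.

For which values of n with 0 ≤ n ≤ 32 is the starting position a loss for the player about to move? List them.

0, 2, 4, 6, 13, 15, 17, 19, 26, 28, 30, 32

Classify positions by backward induction: terminal positions (no move available) are L. From any other position, the mover wins iff some move reaches an L.
n=0: no move → L
n=1: W (go to 0, an L position)
n=2: L (sole option 1(W) is W)
n=3: W (go to 2, an L position)
n=4: L (sole option 3(W) is W)
n=5: W (go to 4, an L position)
n=6: L (options 5(W), 1(W) are all W)
n=7: W (go to 6, an L position)
n=8: W (go to 0, an L position)
n=9: W (go to 4, an L position)
n=10: W (go to 2, an L position)
n=11: W (go to 6, an L position)
n=12: W (go to 4, an L position)
n=13: L (options 12(W), 8(W), 5(W) are all W)
n=14: W (go to 13, an L position)
n=15: L (options 14(W), 10(W), 7(W) are all W)
n=16: W (go to 15, an L position)
n=17: L (options 16(W), 12(W), 9(W) are all W)
n=18: W (go to 17, an L position)
n=19: L (options 18(W), 14(W), 11(W) are all W)
n=20: W (go to 19, an L position)
n=21: W (go to 13, an L position)
n=22: W (go to 17, an L position)
n=23: W (go to 15, an L position)
n=24: W (go to 19, an L position)
n=25: W (go to 17, an L position)
n=26: L (options 25(W), 21(W), 18(W) are all W)
n=27: W (go to 26, an L position)
n=28: L (options 27(W), 23(W), 20(W) are all W)
n=29: W (go to 28, an L position)
n=30: L (options 29(W), 25(W), 22(W) are all W)
n=31: W (go to 30, an L position)
n=32: L (options 31(W), 27(W), 24(W) are all W)
Reading off the rows marked L gives the requested list; there are 12 such values of n.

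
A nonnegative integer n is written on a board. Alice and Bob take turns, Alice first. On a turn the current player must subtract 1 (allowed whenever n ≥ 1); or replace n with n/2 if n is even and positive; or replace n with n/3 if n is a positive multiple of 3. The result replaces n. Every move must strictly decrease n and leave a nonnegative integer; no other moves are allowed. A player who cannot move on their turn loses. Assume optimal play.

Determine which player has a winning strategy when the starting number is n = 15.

Classify positions by backward induction: terminal positions (no move available) are L. From any other position, the mover wins iff some move reaches an L.
n=0: no move → L
n=1: W (go to 0, an L position)
n=2: L (sole option 1(W) is W)
n=3: W (go to 2, an L position)
n=4: W (go to 2, an L position)
n=5: L (sole option 4(W) is W)
n=6: W (go to 2, an L position)
n=7: L (sole option 6(W) is W)
n=8: W (go to 7, an L position)
n=9: L (options 3(W), 8(W) are all W)
n=10: W (go to 5, an L position)
n=11: L (sole option 10(W) is W)
n=12: W (go to 11, an L position)
n=13: L (sole option 12(W) is W)
n=14: W (go to 7, an L position)
n=15: W (go to 5, an L position)
From 15 Alice can move to 5, reaching an L position.

Alice wins.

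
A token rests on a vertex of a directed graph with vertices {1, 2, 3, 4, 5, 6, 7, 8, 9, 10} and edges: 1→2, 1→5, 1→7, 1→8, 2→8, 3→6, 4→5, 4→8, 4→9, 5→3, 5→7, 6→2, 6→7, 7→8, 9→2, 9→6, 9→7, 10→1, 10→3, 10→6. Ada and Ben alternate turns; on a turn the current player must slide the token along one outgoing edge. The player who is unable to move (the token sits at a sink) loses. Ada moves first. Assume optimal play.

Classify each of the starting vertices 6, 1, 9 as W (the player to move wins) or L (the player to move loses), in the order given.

6: L, 1: W, 9: W

Build the W/L table. Terminal = L. A non-terminal position is W if it has a move to some L; otherwise it is L.
Every edge goes from a vertex to one that appears earlier in the order 8, 7, 2, 6, 3, 5, 1, 10, 9, 4, so processing vertices in that order labels each vertex after all of its successors.
8: no outgoing edge → L
7: W (go to 8, an L position)
2: W (go to 8, an L position)
6: L (options 2(W), 7(W) are all W)
3: W (go to 6, an L position)
5: L (options 3(W), 7(W) are all W)
1: W (go to 5, an L position)
10: W (go to 6, an L position)
9: W (go to 6, an L position)
4: W (go to 5, an L position)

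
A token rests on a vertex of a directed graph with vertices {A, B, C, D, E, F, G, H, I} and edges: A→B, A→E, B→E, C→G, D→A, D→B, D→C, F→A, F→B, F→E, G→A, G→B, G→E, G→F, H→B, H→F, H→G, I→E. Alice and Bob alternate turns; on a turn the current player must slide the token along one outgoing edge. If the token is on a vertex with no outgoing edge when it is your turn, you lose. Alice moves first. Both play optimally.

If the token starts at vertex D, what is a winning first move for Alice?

Classify positions by backward induction: terminal positions (no move available) are L. From any other position, the mover wins iff some move reaches an L.
Every edge goes from a vertex to one that appears earlier in the order E, B, A, F, G, C, H, D, I, so processing vertices in that order labels each vertex after all of its successors.
E: no outgoing edge → L
B: reaches L-position E → W
A: reaches L-position E → W
F: reaches L-position E → W
G: reaches L-position E → W
C: only reaches G(W), which is W → L
H: only reaches G(W), F(W), B(W), all W → L
D: reaches L-position C → W
I: reaches L-position E → W
From D, the L positions reachable in one move are: C.

Move to C.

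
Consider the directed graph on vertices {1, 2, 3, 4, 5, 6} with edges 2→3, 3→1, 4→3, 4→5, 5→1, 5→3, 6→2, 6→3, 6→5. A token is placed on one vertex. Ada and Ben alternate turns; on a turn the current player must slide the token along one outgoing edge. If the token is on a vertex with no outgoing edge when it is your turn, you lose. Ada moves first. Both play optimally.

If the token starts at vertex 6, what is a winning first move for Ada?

Work bottom-up. With no move the player to move loses. Otherwise the position is W if at least one move leads to an L position for the opponent, and L if every move leads to a W.
Every edge goes from a vertex to one that appears earlier in the order 1, 3, 5, 2, 6, 4, so processing vertices in that order labels each vertex after all of its successors.
1: no outgoing edge → L
3: can move to 1, which is L ⇒ W
5: can move to 1, which is L ⇒ W
2: the only move is to 3(W), a W ⇒ L
6: can move to 2, which is L ⇒ W
4: moves to 5(W), 3(W); every one is W ⇒ L
From 6, the L positions reachable in one move are: 2.

Move to 2.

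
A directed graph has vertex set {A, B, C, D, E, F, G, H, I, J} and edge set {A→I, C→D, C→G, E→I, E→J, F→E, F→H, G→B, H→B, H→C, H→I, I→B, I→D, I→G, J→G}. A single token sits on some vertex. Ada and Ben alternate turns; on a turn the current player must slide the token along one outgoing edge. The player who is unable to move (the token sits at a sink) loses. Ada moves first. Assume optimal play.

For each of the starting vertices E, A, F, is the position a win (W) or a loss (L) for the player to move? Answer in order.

E: W, A: L, F: L

Classify positions by backward induction: terminal positions (no move available) are L. From any other position, the mover wins iff some move reaches an L.
Every edge goes from a vertex to one that appears earlier in the order B, D, G, C, I, J, E, H, F, A, so processing vertices in that order labels each vertex after all of its successors.
B: no outgoing edge → L
D: no outgoing edge → L
G: reaches L-position B → W
C: reaches L-position D → W
I: reaches L-position D → W
J: only reaches G(W), which is W → L
E: reaches L-position J → W
H: reaches L-position B → W
F: only reaches H(W), E(W), all W → L
A: only reaches I(W), which is W → L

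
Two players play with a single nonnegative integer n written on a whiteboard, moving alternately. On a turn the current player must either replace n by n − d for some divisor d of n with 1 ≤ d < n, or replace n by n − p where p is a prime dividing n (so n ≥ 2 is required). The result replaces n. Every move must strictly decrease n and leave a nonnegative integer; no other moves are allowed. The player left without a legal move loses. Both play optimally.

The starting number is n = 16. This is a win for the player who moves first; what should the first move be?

Move to 14.

Use the standard recursion: the mover loses at a terminal position; elsewhere, the mover wins exactly when some move hands the opponent an L position.
n=0: no move → L
n=1: no move → L
n=2: W (go to 0, an L position)
n=3: W (go to 0, an L position)
n=4: L (options 2(W), 3(W) are all W)
n=5: W (go to 0, an L position)
n=6: W (go to 4, an L position)
n=7: W (go to 0, an L position)
n=8: W (go to 4, an L position)
n=9: L (options 6(W), 8(W) are all W)
n=10: W (go to 9, an L position)
n=11: W (go to 0, an L position)
n=12: W (go to 9, an L position)
n=13: W (go to 0, an L position)
n=14: L (options 7(W), 12(W), 13(W) are all W)
n=15: W (go to 14, an L position)
n=16: W (go to 14, an L position)
From 16, the L positions reachable in one move are: 14.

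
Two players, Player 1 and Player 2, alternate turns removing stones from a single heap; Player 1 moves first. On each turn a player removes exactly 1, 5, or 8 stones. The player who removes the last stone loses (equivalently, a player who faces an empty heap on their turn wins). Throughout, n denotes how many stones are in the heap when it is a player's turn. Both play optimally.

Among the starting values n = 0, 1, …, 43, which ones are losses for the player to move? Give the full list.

Use the standard recursion: the mover wins at a terminal position; elsewhere, the mover wins exactly when some move hands the opponent an L position.
n=0: no move; the opponent has just taken the last stone and therefore loses → W
n=1: only reaches 0(W), which is W → L
n=2: reaches L-position 1 → W
n=3: only reaches 2(W), which is W → L
n=4: reaches L-position 3 → W
n=5: only reaches 4(W), 0(W), all W → L
n=6: reaches L-position 5 → W
n=7: only reaches 6(W), 2(W), all W → L
n=8: reaches L-position 7 → W
n=9: reaches L-position 1 → W
n=10: reaches L-position 5 → W
n=11: reaches L-position 3 → W
n=12: reaches L-position 7 → W
n=13: reaches L-position 5 → W
n=14: only reaches 13(W), 9(W), 6(W), all W → L
n=15: reaches L-position 14 → W
n=16: only reaches 15(W), 11(W), 8(W), all W → L
n=17: reaches L-position 16 → W
n=18: only reaches 17(W), 13(W), 10(W), all W → L
n=19: reaches L-position 18 → W
n=20: only reaches 19(W), 15(W), 12(W), all W → L
n=21: reaches L-position 20 → W
n=22: reaches L-position 14 → W
n=23: reaches L-position 18 → W
n=24: reaches L-position 16 → W
n=25: reaches L-position 20 → W
n=26: reaches L-position 18 → W
n=27: only reaches 26(W), 22(W), 19(W), all W → L
n=28: reaches L-position 27 → W
n=29: only reaches 28(W), 24(W), 21(W), all W → L
n=30: reaches L-position 29 → W
n=31: only reaches 30(W), 26(W), 23(W), all W → L
n=32: reaches L-position 31 → W
n=33: only reaches 32(W), 28(W), 25(W), all W → L
n=34: reaches L-position 33 → W
n=35: reaches L-position 27 → W
n=36: reaches L-position 31 → W
n=37: reaches L-position 29 → W
n=38: reaches L-position 33 → W
n=39: reaches L-position 31 → W
n=40: only reaches 39(W), 35(W), 32(W), all W → L
n=41: reaches L-position 40 → W
n=42: only reaches 41(W), 37(W), 34(W), all W → L
n=43: reaches L-position 42 → W
The losing starting values of n are exactly the entries labelled L in this table (14 of them).

1, 3, 5, 7, 14, 16, 18, 20, 27, 29, 31, 33, 40, 42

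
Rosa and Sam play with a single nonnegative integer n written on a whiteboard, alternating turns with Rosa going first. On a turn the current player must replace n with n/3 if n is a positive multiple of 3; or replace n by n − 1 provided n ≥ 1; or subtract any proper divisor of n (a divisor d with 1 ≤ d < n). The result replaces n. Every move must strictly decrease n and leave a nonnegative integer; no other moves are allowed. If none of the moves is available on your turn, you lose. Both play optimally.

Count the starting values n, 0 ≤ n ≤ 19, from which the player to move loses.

9

Positions with no move are L. A position that does have a move is losing for the player to move precisely when every available move leads to a winning position for the opponent. Fill in the labels:
n=0: no move → L
n=1: →0(L), so W
n=2: →1(W) only, which is W, so L
n=3: →2(L), so W
n=4: →2(L), so W
n=5: →4(W) only, which is W, so L
n=6: →2(L), so W
n=7: →6(W) only, which is W, so L
n=8: →7(L), so W
n=9: →3(W), 6(W), 8(W) — all W, so L
n=10: →5(L), so W
n=11: →10(W) only, which is W, so L
n=12: →9(L), so W
n=13: →12(W) only, which is W, so L
n=14: →7(L), so W
n=15: →5(L), so W
n=16: →8(W), 12(W), 14(W), 15(W) — all W, so L
n=17: →16(L), so W
n=18: →9(L), so W
n=19: →18(W) only, which is W, so L
L entries with 0 ≤ n ≤ 19: n = 0, 2, 5, 7, 9, 11, 13, 16, 19; that makes 9.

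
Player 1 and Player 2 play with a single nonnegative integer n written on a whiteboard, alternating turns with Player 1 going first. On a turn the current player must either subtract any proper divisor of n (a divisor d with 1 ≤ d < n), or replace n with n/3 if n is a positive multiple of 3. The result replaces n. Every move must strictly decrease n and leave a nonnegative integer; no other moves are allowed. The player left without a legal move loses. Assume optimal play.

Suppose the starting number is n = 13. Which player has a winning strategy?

Player 2 wins.

Compute win/loss labels from the base case upward. A position with no move is L. Any other position is W if it can reach an L in one move, else L.
n=0: no move → L
n=1: no move → L
n=2: can move to 1, which is L ⇒ W
n=3: can move to 1, which is L ⇒ W
n=4: moves to 2(W), 3(W); every one is W ⇒ L
n=5: can move to 4, which is L ⇒ W
n=6: can move to 4, which is L ⇒ W
n=7: the only move is to 6(W), a W ⇒ L
n=8: can move to 4, which is L ⇒ W
n=9: moves to 3(W), 6(W), 8(W); every one is W ⇒ L
n=10: can move to 9, which is L ⇒ W
n=11: the only move is to 10(W), a W ⇒ L
n=12: can move to 4, which is L ⇒ W
n=13: the only move is to 12(W), a W ⇒ L
Every move from 13 reaches a W position, so the mover loses.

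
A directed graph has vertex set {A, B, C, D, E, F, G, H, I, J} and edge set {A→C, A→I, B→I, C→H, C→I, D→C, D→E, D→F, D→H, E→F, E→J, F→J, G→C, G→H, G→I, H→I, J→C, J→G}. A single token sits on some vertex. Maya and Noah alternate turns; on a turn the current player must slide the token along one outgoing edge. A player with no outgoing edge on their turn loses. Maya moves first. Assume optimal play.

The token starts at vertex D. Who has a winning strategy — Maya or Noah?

Noah wins.

Positions with no move are L. A position that does have a move is losing for the player to move precisely when every available move leads to a winning position for the opponent. Fill in the labels:
Every edge goes from a vertex to one that appears earlier in the order I, H, C, G, J, A, F, B, E, D, so processing vertices in that order labels each vertex after all of its successors.
I: no outgoing edge → L
H: can move to I, which is L ⇒ W
C: can move to I, which is L ⇒ W
G: can move to I, which is L ⇒ W
J: moves to G(W), C(W); every one is W ⇒ L
A: can move to I, which is L ⇒ W
F: can move to J, which is L ⇒ W
B: can move to I, which is L ⇒ W
E: can move to J, which is L ⇒ W
D: moves to E(W), F(W), C(W), H(W); every one is W ⇒ L
The starting position D is L: whatever Maya does, the opponent receives a W position.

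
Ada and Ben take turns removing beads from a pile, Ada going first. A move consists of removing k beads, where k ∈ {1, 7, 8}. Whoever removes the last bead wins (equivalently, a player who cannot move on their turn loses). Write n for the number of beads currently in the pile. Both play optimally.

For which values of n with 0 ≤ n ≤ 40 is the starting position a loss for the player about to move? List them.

Build the W/L table. Terminal = L. A non-terminal position is W if it has a move to some L; otherwise it is L.
n=0: no move → L
n=1: reaches L-position 0 → W
n=2: only reaches 1(W), which is W → L
n=3: reaches L-position 2 → W
n=4: only reaches 3(W), which is W → L
n=5: reaches L-position 4 → W
n=6: only reaches 5(W), which is W → L
n=7: reaches L-position 6 → W
n=8: reaches L-position 0 → W
n=9: reaches L-position 2 → W
n=10: reaches L-position 2 → W
n=11: reaches L-position 4 → W
n=12: reaches L-position 4 → W
n=13: reaches L-position 6 → W
n=14: reaches L-position 6 → W
n=15: only reaches 14(W), 8(W), 7(W), all W → L
n=16: reaches L-position 15 → W
n=17: only reaches 16(W), 10(W), 9(W), all W → L
n=18: reaches L-position 17 → W
n=19: only reaches 18(W), 12(W), 11(W), all W → L
n=20: reaches L-position 19 → W
n=21: only reaches 20(W), 14(W), 13(W), all W → L
n=22: reaches L-position 21 → W
n=23: reaches L-position 15 → W
n=24: reaches L-position 17 → W
n=25: reaches L-position 17 → W
n=26: reaches L-position 19 → W
n=27: reaches L-position 19 → W
n=28: reaches L-position 21 → W
n=29: reaches L-position 21 → W
n=30: only reaches 29(W), 23(W), 22(W), all W → L
n=31: reaches L-position 30 → W
n=32: only reaches 31(W), 25(W), 24(W), all W → L
n=33: reaches L-position 32 → W
n=34: only reaches 33(W), 27(W), 26(W), all W → L
n=35: reaches L-position 34 → W
n=36: only reaches 35(W), 29(W), 28(W), all W → L
n=37: reaches L-position 36 → W
n=38: reaches L-position 30 → W
n=39: reaches L-position 32 → W
n=40: reaches L-position 32 → W
The losing starting values of n are exactly the entries labelled L in this table (12 of them).

0, 2, 4, 6, 15, 17, 19, 21, 30, 32, 34, 36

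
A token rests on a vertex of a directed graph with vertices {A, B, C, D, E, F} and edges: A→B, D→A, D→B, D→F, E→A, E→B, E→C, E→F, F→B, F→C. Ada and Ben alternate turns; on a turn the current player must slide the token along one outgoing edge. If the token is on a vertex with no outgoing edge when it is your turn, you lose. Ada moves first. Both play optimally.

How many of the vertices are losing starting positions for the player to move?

2

Label each position W (a win for the player to move) or L (a loss). A position with no legal move is L; any other position is W exactly when some move reaches an L, and L when every move reaches a W.
Every edge goes from a vertex to one that appears earlier in the order C, B, A, F, E, D, so processing vertices in that order labels each vertex after all of its successors.
C: no outgoing edge → L
B: no outgoing edge → L
A: reaches L-position B → W
F: reaches L-position B → W
E: reaches L-position B → W
D: reaches L-position B → W
The L vertices are B, C; that is 2 in all.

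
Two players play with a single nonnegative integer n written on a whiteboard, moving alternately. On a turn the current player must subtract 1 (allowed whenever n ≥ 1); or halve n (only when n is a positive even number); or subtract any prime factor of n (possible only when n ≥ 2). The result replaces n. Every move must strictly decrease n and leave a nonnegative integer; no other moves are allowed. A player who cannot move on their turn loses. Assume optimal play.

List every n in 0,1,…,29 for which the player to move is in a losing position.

Positions with no move are L. A position that does have a move is losing for the player to move precisely when every available move leads to a winning position for the opponent. Fill in the labels:
n=0: no move → L
n=1: can move to 0, which is L ⇒ W
n=2: can move to 0, which is L ⇒ W
n=3: can move to 0, which is L ⇒ W
n=4: moves to 2(W), 3(W); every one is W ⇒ L
n=5: can move to 0, which is L ⇒ W
n=6: can move to 4, which is L ⇒ W
n=7: can move to 0, which is L ⇒ W
n=8: can move to 4, which is L ⇒ W
n=9: moves to 6(W), 8(W); every one is W ⇒ L
n=10: can move to 9, which is L ⇒ W
n=11: can move to 0, which is L ⇒ W
n=12: can move to 9, which is L ⇒ W
n=13: can move to 0, which is L ⇒ W
n=14: moves to 7(W), 12(W), 13(W); every one is W ⇒ L
n=15: can move to 14, which is L ⇒ W
n=16: can move to 14, which is L ⇒ W
n=17: can move to 0, which is L ⇒ W
n=18: can move to 9, which is L ⇒ W
n=19: can move to 0, which is L ⇒ W
n=20: moves to 10(W), 15(W), 18(W), 19(W); every one is W ⇒ L
n=21: can move to 14, which is L ⇒ W
n=22: can move to 20, which is L ⇒ W
n=23: can move to 0, which is L ⇒ W
n=24: moves to 12(W), 21(W), 22(W), 23(W); every one is W ⇒ L
n=25: can move to 20, which is L ⇒ W
n=26: can move to 24, which is L ⇒ W
n=27: can move to 24, which is L ⇒ W
n=28: can move to 14, which is L ⇒ W
n=29: can move to 0, which is L ⇒ W
Reading off the rows marked L gives the requested list; there are 6 such values of n.

0, 4, 9, 14, 20, 24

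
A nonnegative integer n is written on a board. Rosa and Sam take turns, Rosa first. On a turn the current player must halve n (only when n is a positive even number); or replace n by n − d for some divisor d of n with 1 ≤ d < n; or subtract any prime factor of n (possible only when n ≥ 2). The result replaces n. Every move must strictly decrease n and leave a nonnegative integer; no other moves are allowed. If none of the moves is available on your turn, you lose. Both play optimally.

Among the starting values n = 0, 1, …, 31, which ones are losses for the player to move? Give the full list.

0, 1, 4, 9, 14, 20, 26

Compute win/loss labels from the base case upward. A position with no move is L. Any other position is W if it can reach an L in one move, else L.
n=0: no move → L
n=1: no move → L
n=2: can move to 0, which is L ⇒ W
n=3: can move to 0, which is L ⇒ W
n=4: moves to 2(W), 3(W); every one is W ⇒ L
n=5: can move to 0, which is L ⇒ W
n=6: can move to 4, which is L ⇒ W
n=7: can move to 0, which is L ⇒ W
n=8: can move to 4, which is L ⇒ W
n=9: moves to 6(W), 8(W); every one is W ⇒ L
n=10: can move to 9, which is L ⇒ W
n=11: can move to 0, which is L ⇒ W
n=12: can move to 9, which is L ⇒ W
n=13: can move to 0, which is L ⇒ W
n=14: moves to 7(W), 12(W), 13(W); every one is W ⇒ L
n=15: can move to 14, which is L ⇒ W
n=16: can move to 14, which is L ⇒ W
n=17: can move to 0, which is L ⇒ W
n=18: can move to 9, which is L ⇒ W
n=19: can move to 0, which is L ⇒ W
n=20: moves to 10(W), 15(W), 16(W), 18(W), 19(W); every one is W ⇒ L
n=21: can move to 14, which is L ⇒ W
n=22: can move to 20, which is L ⇒ W
n=23: can move to 0, which is L ⇒ W
n=24: can move to 20, which is L ⇒ W
n=25: can move to 20, which is L ⇒ W
n=26: moves to 13(W), 24(W), 25(W); every one is W ⇒ L
n=27: can move to 26, which is L ⇒ W
n=28: can move to 14, which is L ⇒ W
n=29: can move to 0, which is L ⇒ W
n=30: can move to 20, which is L ⇒ W
n=31: can move to 0, which is L ⇒ W
The losing starting values of n are exactly the entries labelled L in this table (7 of them).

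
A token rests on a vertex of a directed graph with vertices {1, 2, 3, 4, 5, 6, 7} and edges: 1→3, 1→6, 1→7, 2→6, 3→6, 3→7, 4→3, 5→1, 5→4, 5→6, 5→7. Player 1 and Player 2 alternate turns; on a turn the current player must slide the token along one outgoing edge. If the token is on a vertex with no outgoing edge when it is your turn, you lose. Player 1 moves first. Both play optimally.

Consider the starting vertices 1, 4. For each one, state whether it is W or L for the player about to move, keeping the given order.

Positions with no move are L. A position that does have a move is losing for the player to move precisely when every available move leads to a winning position for the opponent. Fill in the labels:
Every edge goes from a vertex to one that appears earlier in the order 6, 7, 3, 1, 2, 4, 5, so processing vertices in that order labels each vertex after all of its successors.
6: no outgoing edge → L
7: no outgoing edge → L
3: →7(L), so W
1: →7(L), so W
2: →6(L), so W
4: →3(W) only, which is W, so L
5: →4(L), so W

1: W, 4: L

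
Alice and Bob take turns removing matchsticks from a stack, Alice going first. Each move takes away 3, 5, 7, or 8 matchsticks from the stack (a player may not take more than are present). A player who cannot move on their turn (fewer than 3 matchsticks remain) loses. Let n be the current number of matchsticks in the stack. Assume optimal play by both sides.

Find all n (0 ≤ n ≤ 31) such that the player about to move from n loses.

0, 1, 2, 11, 12, 13, 22, 23, 24

Positions with no move are L. A position that does have a move is losing for the player to move precisely when every available move leads to a winning position for the opponent. Fill in the labels:
n=0: no move → L
n=1: no move → L
n=2: no move → L
n=3: →0(L), so W
n=4: →1(L), so W
n=5: →2(L), so W
n=6: →1(L), so W
n=7: →2(L), so W
n=8: →1(L), so W
n=9: →2(L), so W
n=10: →2(L), so W
n=11: →8(W), 6(W), 4(W), 3(W) — all W, so L
n=12: →9(W), 7(W), 5(W), 4(W) — all W, so L
n=13: →10(W), 8(W), 6(W), 5(W) — all W, so L
n=14: →11(L), so W
n=15: →12(L), so W
n=16: →13(L), so W
n=17: →12(L), so W
n=18: →13(L), so W
n=19: →12(L), so W
n=20: →13(L), so W
n=21: →13(L), so W
n=22: →19(W), 17(W), 15(W), 14(W) — all W, so L
n=23: →20(W), 18(W), 16(W), 15(W) — all W, so L
n=24: →21(W), 19(W), 17(W), 16(W) — all W, so L
n=25: →22(L), so W
n=26: →23(L), so W
n=27: →24(L), so W
n=28: →23(L), so W
n=29: →24(L), so W
n=30: →23(L), so W
n=31: →24(L), so W
The losing starting values of n are exactly the entries labelled L in this table (9 of them).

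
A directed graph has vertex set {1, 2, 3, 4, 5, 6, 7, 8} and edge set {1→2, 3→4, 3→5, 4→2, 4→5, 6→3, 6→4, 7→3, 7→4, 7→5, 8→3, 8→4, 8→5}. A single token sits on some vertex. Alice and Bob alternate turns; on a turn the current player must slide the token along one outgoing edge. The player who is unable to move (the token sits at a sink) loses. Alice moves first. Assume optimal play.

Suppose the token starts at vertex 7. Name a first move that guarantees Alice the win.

Move to 5.

Classify positions by backward induction: terminal positions (no move available) are L. From any other position, the mover wins iff some move reaches an L.
Every edge goes from a vertex to one that appears earlier in the order 2, 5, 4, 3, 7, 8, 1, 6, so processing vertices in that order labels each vertex after all of its successors.
2: no outgoing edge → L
5: no outgoing edge → L
4: W (go to 5, an L position)
3: W (go to 5, an L position)
7: W (go to 5, an L position)
8: W (go to 5, an L position)
1: W (go to 2, an L position)
6: L (options 3(W), 4(W) are all W)
From 7, the L positions reachable in one move are: 5.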